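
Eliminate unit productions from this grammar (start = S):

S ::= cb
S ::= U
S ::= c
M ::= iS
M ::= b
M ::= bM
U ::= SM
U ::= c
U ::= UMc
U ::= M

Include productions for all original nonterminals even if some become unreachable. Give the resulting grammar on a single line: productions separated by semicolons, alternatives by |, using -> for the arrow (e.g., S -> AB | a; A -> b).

S -> b | c | SM | bM | cb | iS | UMc; M -> b | bM | iS; U -> b | c | SM | bM | iS | UMc

Unit productions: S->U, U->M.
Unit pairs (A ⇒* B via units): (S,M), (S,U), (U,M).
S: inherits non-unit rules of {M, S, U} → SM | UMc | b | bM | c | cb | iS.
M: inherits non-unit rules of {M} → b | bM | iS.
U: inherits non-unit rules of {M, U} → SM | UMc | b | bM | c | iS.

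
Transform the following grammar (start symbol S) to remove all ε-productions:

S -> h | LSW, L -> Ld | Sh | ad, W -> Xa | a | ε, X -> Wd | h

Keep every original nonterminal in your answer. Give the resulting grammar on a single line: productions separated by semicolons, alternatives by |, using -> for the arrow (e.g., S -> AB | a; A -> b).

Nullable set: {W}.
S -> LSW: W nullable, giving LS | LSW.
Drop W -> ε.
X -> Wd: W nullable, giving Wd | d.
Unchanged (no nullable symbols): S -> h; L -> Ld; L -> Sh; L -> ad; W -> Xa; W -> a; X -> h.

S -> h | LS | LSW; L -> Ld | Sh | ad; W -> a | Xa; X -> d | h | Wd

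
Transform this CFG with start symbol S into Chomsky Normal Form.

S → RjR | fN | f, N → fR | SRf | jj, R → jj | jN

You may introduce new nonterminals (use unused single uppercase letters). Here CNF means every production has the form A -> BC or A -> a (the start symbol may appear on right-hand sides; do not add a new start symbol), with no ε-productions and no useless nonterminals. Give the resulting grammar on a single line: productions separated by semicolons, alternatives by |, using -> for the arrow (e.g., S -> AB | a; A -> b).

S -> f | AN | RD; A -> f; B -> j; C -> RA; D -> BR; N -> AR | BB | SC; R -> BB | BN

No ε-productions.
No unit productions to eliminate.
TERM: introduce A -> f, B -> j and substitute in every rule of length ≥2.
BIN: N -> SRA becomes N -> SC, C -> RA; S -> RBR becomes S -> RD, D -> BR.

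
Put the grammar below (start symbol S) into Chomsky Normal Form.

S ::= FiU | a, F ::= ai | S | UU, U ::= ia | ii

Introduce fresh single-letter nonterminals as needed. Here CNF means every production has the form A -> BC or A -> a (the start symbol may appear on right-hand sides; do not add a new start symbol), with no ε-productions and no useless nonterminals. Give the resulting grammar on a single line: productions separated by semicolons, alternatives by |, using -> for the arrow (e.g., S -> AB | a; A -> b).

No ε-productions.
After unit-elimination: S -> a | FiU; F -> a | UU | ai | FiU; U -> ia | ii.
TERM: introduce B -> a, A -> i and substitute in every rule of length ≥2.
BIN: F -> FAU becomes F -> FC, C -> AU; S -> FAU becomes S -> FD, D -> AU.

S -> a | FD; A -> i; B -> a; C -> AU; D -> AU; F -> a | BA | FC | UU; U -> AA | AB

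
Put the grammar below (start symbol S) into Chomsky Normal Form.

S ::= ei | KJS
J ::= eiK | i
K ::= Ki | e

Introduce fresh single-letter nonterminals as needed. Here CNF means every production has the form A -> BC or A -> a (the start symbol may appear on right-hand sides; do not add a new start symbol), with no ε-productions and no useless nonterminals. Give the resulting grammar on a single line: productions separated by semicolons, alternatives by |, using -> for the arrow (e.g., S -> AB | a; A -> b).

S -> AB | KD; A -> e; B -> i; C -> BK; D -> JS; J -> i | AC; K -> e | KB

No ε-productions.
No unit productions to eliminate.
TERM: introduce A -> e, B -> i and substitute in every rule of length ≥2.
BIN: J -> ABK becomes J -> AC, C -> BK; S -> KJS becomes S -> KD, D -> JS.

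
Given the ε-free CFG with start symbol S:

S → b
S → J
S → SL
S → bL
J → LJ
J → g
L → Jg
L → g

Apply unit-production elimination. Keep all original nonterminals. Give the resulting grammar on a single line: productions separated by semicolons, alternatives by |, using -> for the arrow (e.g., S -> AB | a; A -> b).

S -> b | g | LJ | SL | bL; J -> g | LJ; L -> g | Jg

Unit productions: S->J.
Unit pairs (A ⇒* B via units): (S,J).
S: inherits non-unit rules of {J, S} → LJ | SL | b | bL | g.
J: inherits non-unit rules of {J} → LJ | g.
L: inherits non-unit rules of {L} → Jg | g.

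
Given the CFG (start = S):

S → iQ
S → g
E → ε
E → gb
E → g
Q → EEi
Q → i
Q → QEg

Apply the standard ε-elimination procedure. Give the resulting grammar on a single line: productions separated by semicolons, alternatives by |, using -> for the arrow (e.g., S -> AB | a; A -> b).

S -> g | iQ; E -> g | gb; Q -> i | Ei | Qg | EEi | QEg

Nullable set: {E}.
Drop E -> ε.
Q -> EEi: E, E nullable, giving EEi | Ei | i.
Q -> QEg: E nullable, giving QEg | Qg.
Unchanged (no nullable symbols): S -> g; S -> iQ; E -> g; E -> gb; Q -> i.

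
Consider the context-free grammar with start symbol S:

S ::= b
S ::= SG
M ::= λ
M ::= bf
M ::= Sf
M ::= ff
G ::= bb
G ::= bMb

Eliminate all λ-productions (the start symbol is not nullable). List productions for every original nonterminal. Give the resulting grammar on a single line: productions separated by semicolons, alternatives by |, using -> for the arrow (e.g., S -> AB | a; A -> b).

Nullable set: {M}.
G -> bMb: M nullable, giving bMb | bb.
Drop M -> λ.
Unchanged (no nullable symbols): S -> SG; S -> b; G -> bb; M -> Sf; M -> bf; M -> ff.

S -> b | SG; G -> bb | bMb; M -> Sf | bf | ff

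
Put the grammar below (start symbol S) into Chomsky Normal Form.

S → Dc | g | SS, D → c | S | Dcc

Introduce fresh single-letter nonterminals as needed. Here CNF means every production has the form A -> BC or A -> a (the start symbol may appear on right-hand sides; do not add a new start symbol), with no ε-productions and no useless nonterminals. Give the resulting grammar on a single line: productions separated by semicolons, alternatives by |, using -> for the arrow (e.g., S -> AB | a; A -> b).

S -> g | DA | SS; A -> c; B -> AA; D -> c | g | DA | DB | SS

No ε-productions.
After unit-elimination: S -> g | Dc | SS; D -> c | g | Dc | SS | Dcc.
TERM: introduce A -> c and substitute in every rule of length ≥2.
BIN: D -> DAA becomes D -> DB, B -> AA.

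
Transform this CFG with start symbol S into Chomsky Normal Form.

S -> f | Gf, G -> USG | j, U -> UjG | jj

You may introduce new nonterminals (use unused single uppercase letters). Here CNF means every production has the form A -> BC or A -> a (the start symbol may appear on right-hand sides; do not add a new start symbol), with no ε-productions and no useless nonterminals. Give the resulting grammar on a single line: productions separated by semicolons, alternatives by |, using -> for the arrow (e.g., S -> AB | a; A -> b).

S -> f | GA; A -> f; B -> j; C -> SG; D -> BG; G -> j | UC; U -> BB | UD

No ε-productions.
No unit productions to eliminate.
TERM: introduce A -> f, B -> j and substitute in every rule of length ≥2.
BIN: G -> USG becomes G -> UC, C -> SG; U -> UBG becomes U -> UD, D -> BG.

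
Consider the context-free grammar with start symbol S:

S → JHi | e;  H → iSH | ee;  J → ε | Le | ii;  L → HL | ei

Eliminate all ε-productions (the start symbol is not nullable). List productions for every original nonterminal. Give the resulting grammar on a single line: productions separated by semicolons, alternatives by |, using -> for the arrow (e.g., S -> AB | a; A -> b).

S -> e | Hi | JHi; H -> ee | iSH; J -> Le | ii; L -> HL | ei

Nullable set: {J}.
S -> JHi: J nullable, giving Hi | JHi.
Drop J -> ε.
Unchanged (no nullable symbols): S -> e; H -> ee; H -> iSH; J -> Le; J -> ii; L -> HL; L -> ei.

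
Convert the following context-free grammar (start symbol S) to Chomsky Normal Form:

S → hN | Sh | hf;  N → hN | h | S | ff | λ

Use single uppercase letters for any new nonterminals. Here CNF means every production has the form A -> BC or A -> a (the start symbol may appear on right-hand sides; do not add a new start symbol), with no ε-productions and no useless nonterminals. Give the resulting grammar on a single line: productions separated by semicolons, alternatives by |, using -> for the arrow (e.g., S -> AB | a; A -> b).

Nullable: {N}; after ε-elimination: S -> h | Sh | hN | hf; N -> S | h | ff | hN.
After unit-elimination: S -> h | Sh | hN | hf; N -> h | Sh | ff | hN | hf.
TERM: introduce B -> f, A -> h and substitute in every rule of length ≥2.

S -> h | AB | AN | SA; A -> h; B -> f; N -> h | AB | AN | BB | SA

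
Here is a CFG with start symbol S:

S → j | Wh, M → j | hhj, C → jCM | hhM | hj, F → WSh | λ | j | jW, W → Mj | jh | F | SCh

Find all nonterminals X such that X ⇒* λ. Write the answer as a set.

Directly nullable (have an ε-rule): {F}.
W is nullable via W -> F (every symbol on the right is already known nullable).
Not nullable: C, M, S — each has a terminal in every rule's right-hand side or depends on a non-nullable symbol.

{F, W}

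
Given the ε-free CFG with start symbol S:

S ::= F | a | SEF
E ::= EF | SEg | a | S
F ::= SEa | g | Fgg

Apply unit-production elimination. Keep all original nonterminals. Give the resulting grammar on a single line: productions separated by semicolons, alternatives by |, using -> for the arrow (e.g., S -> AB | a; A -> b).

S -> a | g | Fgg | SEF | SEa; E -> a | g | EF | Fgg | SEF | SEa | SEg; F -> g | Fgg | SEa

Unit productions: E->S, S->F.
Unit pairs (A ⇒* B via units): (E,F), (E,S), (S,F).
S: inherits non-unit rules of {F, S} → Fgg | SEF | SEa | a | g.
E: inherits non-unit rules of {E, F, S} → EF | Fgg | SEF | SEa | SEg | a | g.
F: inherits non-unit rules of {F} → Fgg | SEa | g.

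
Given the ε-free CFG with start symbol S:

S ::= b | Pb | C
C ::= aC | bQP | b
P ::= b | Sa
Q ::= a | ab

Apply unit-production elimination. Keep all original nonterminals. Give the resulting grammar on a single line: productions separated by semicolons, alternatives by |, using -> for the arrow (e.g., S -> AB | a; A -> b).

S -> b | Pb | aC | bQP; C -> b | aC | bQP; P -> b | Sa; Q -> a | ab

Unit productions: S->C.
Unit pairs (A ⇒* B via units): (S,C).
S: inherits non-unit rules of {C, S} → Pb | aC | b | bQP.
C: inherits non-unit rules of {C} → aC | b | bQP.
P: inherits non-unit rules of {P} → Sa | b.
Q: inherits non-unit rules of {Q} → a | ab.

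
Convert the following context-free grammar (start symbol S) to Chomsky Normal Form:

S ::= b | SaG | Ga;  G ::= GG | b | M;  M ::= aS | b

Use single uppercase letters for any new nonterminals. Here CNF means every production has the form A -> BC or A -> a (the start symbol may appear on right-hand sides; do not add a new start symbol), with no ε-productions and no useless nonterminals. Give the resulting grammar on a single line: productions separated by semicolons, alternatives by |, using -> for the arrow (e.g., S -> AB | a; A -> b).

S -> b | GA | SB; A -> a; B -> AG; G -> b | AS | GG

No ε-productions.
After unit-elimination: S -> b | Ga | SaG; G -> b | GG | aS; M -> b | aS.
TERM: introduce A -> a and substitute in every rule of length ≥2.
BIN: S -> SAG becomes S -> SB, B -> AG.
Drop unreachable/unproductive: M.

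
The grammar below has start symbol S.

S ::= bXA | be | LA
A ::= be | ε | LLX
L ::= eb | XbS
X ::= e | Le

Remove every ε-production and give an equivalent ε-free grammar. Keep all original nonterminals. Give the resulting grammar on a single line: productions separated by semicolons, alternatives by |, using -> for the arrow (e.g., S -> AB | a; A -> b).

S -> L | LA | bX | be | bXA; A -> be | LLX; L -> eb | XbS; X -> e | Le

Nullable set: {A}.
S -> LA: A nullable, giving L | LA.
S -> bXA: A nullable, giving bX | bXA.
Drop A -> ε.
Unchanged (no nullable symbols): S -> be; A -> LLX; A -> be; L -> XbS; L -> eb; X -> Le; X -> e.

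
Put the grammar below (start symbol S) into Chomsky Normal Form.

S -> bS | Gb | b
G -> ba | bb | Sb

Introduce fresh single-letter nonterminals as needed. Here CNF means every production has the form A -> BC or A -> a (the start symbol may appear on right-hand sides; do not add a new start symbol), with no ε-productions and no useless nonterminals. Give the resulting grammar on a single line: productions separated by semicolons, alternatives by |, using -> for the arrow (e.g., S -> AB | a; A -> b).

No ε-productions.
No unit productions to eliminate.
TERM: introduce B -> a, A -> b and substitute in every rule of length ≥2.

S -> b | AS | GA; A -> b; B -> a; G -> AA | AB | SA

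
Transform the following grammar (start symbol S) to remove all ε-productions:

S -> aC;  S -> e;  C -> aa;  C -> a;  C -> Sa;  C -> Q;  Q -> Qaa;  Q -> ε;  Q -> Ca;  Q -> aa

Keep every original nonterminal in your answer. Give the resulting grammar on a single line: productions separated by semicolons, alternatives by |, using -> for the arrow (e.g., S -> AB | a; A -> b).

Nullable set: {C, Q}.
S -> aC: C nullable, giving a | aC.
C -> Q: Q nullable, giving Q.
Drop Q -> ε.
Q -> Ca: C nullable, giving Ca | a.
Q -> Qaa: Q nullable, giving Qaa | aa.
Unchanged (no nullable symbols): S -> e; C -> Sa; C -> a; C -> aa; Q -> aa.

S -> a | e | aC; C -> Q | a | Sa | aa; Q -> a | Ca | aa | Qaa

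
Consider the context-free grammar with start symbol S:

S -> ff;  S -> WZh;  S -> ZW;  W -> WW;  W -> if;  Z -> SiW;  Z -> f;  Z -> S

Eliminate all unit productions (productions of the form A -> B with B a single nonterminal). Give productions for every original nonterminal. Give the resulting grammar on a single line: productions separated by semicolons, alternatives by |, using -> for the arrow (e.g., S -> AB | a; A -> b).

Unit productions: Z->S.
Unit pairs (A ⇒* B via units): (Z,S).
S: inherits non-unit rules of {S} → WZh | ZW | ff.
W: inherits non-unit rules of {W} → WW | if.
Z: inherits non-unit rules of {S, Z} → SiW | WZh | ZW | f | ff.

S -> ZW | ff | WZh; W -> WW | if; Z -> f | ZW | ff | SiW | WZh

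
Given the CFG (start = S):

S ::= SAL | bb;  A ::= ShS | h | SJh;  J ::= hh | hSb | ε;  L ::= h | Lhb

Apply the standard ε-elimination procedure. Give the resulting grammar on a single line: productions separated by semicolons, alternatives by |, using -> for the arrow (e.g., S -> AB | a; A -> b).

S -> bb | SAL; A -> h | Sh | SJh | ShS; J -> hh | hSb; L -> h | Lhb

Nullable set: {J}.
A -> SJh: J nullable, giving SJh | Sh.
Drop J -> ε.
Unchanged (no nullable symbols): S -> SAL; S -> bb; A -> ShS; A -> h; J -> hSb; J -> hh; L -> Lhb; L -> h.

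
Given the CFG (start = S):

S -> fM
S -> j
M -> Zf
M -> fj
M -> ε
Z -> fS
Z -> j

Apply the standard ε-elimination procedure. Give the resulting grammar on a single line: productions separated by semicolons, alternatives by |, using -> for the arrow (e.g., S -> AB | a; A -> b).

Nullable set: {M}.
S -> fM: M nullable, giving f | fM.
Drop M -> ε.
Unchanged (no nullable symbols): S -> j; M -> Zf; M -> fj; Z -> fS; Z -> j.

S -> f | j | fM; M -> Zf | fj; Z -> j | fS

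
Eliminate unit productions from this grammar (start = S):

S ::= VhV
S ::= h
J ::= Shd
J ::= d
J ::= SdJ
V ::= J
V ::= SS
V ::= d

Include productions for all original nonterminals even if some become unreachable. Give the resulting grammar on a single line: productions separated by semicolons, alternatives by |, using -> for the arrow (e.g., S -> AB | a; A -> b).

S -> h | VhV; J -> d | SdJ | Shd; V -> d | SS | SdJ | Shd

Unit productions: V->J.
Unit pairs (A ⇒* B via units): (V,J).
S: inherits non-unit rules of {S} → VhV | h.
J: inherits non-unit rules of {J} → SdJ | Shd | d.
V: inherits non-unit rules of {J, V} → SS | SdJ | Shd | d.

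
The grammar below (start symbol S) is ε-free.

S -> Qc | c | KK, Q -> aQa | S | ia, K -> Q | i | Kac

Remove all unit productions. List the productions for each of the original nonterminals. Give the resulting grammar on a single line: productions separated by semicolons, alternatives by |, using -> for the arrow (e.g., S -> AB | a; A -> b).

S -> c | KK | Qc; K -> c | i | KK | Qc | ia | Kac | aQa; Q -> c | KK | Qc | ia | aQa

Unit productions: K->Q, Q->S.
Unit pairs (A ⇒* B via units): (K,Q), (K,S), (Q,S).
S: inherits non-unit rules of {S} → KK | Qc | c.
K: inherits non-unit rules of {K, Q, S} → KK | Kac | Qc | aQa | c | i | ia.
Q: inherits non-unit rules of {Q, S} → KK | Qc | aQa | c | ia.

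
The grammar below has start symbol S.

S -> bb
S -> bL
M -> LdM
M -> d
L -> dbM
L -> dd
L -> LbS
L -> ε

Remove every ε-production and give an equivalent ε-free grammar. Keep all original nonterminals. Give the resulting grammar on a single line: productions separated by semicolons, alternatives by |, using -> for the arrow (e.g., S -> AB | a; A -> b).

S -> b | bL | bb; L -> bS | dd | LbS | dbM; M -> d | dM | LdM

Nullable set: {L}.
S -> bL: L nullable, giving b | bL.
Drop L -> ε.
L -> LbS: L nullable, giving LbS | bS.
M -> LdM: L nullable, giving LdM | dM.
Unchanged (no nullable symbols): S -> bb; L -> dbM; L -> dd; M -> d.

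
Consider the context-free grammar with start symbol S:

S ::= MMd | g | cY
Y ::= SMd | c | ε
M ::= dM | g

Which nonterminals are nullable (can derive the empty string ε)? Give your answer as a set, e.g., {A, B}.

Directly nullable (have an ε-rule): {Y}.
Not nullable: M, S — each has a terminal in every rule's right-hand side or depends on a non-nullable symbol.

{Y}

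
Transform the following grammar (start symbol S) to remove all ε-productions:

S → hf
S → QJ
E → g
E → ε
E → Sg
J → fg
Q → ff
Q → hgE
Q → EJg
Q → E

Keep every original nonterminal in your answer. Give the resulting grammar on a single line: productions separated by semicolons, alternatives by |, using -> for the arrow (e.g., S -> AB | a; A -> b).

S -> J | QJ | hf; E -> g | Sg; J -> fg; Q -> E | Jg | ff | hg | EJg | hgE

Nullable set: {E, Q}.
S -> QJ: Q nullable, giving J | QJ.
Drop E -> ε.
Q -> E: E nullable, giving E.
Q -> EJg: E nullable, giving EJg | Jg.
Q -> hgE: E nullable, giving hg | hgE.
Unchanged (no nullable symbols): S -> hf; E -> Sg; E -> g; J -> fg; Q -> ff.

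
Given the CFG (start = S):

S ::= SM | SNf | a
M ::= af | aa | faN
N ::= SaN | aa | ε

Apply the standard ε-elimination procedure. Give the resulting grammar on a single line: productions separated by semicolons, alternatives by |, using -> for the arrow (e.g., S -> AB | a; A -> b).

Nullable set: {N}.
S -> SNf: N nullable, giving SNf | Sf.
M -> faN: N nullable, giving fa | faN.
Drop N -> ε.
N -> SaN: N nullable, giving Sa | SaN.
Unchanged (no nullable symbols): S -> SM; S -> a; M -> aa; M -> af; N -> aa.

S -> a | SM | Sf | SNf; M -> aa | af | fa | faN; N -> Sa | aa | SaN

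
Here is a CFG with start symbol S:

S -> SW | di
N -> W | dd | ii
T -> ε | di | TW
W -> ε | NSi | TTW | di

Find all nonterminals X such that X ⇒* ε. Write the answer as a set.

{N, T, W}

Directly nullable (have an ε-rule): {T, W}.
N is nullable via N -> W (every symbol on the right is already known nullable).
Not nullable: S — each has a terminal in every rule's right-hand side or depends on a non-nullable symbol.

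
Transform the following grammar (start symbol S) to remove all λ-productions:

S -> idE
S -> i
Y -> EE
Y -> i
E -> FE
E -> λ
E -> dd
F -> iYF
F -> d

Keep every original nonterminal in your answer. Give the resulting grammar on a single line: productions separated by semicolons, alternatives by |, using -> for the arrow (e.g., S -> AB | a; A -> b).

S -> i | id | idE; E -> F | FE | dd; F -> d | iF | iYF; Y -> E | i | EE

Nullable set: {E, Y}.
S -> idE: E nullable, giving id | idE.
Drop E -> λ.
E -> FE: E nullable, giving F | FE.
F -> iYF: Y nullable, giving iF | iYF.
Y -> EE: E, E nullable, giving E | EE.
Unchanged (no nullable symbols): S -> i; E -> dd; F -> d; Y -> i.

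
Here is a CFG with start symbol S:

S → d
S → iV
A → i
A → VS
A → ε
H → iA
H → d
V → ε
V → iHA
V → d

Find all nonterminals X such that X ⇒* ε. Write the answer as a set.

{A, V}

Directly nullable (have an ε-rule): {A, V}.
Not nullable: H, S — each has a terminal in every rule's right-hand side or depends on a non-nullable symbol.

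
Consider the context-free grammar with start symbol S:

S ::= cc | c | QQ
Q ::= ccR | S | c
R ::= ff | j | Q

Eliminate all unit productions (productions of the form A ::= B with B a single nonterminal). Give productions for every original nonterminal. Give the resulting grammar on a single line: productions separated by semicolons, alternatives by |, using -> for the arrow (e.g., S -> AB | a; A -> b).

Unit productions: Q->S, R->Q.
Unit pairs (A ⇒* B via units): (Q,S), (R,Q), (R,S).
S: inherits non-unit rules of {S} → QQ | c | cc.
Q: inherits non-unit rules of {Q, S} → QQ | c | cc | ccR.
R: inherits non-unit rules of {Q, R, S} → QQ | c | cc | ccR | ff | j.

S -> c | QQ | cc; Q -> c | QQ | cc | ccR; R -> c | j | QQ | cc | ff | ccR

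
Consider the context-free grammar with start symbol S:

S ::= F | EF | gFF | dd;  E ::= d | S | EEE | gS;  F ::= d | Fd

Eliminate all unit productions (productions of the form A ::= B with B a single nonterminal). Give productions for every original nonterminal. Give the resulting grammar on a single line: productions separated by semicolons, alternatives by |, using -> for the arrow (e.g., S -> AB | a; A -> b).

Unit productions: E->S, S->F.
Unit pairs (A ⇒* B via units): (E,F), (E,S), (S,F).
S: inherits non-unit rules of {F, S} → EF | Fd | d | dd | gFF.
E: inherits non-unit rules of {E, F, S} → EEE | EF | Fd | d | dd | gFF | gS.
F: inherits non-unit rules of {F} → Fd | d.

S -> d | EF | Fd | dd | gFF; E -> d | EF | Fd | dd | gS | EEE | gFF; F -> d | Fd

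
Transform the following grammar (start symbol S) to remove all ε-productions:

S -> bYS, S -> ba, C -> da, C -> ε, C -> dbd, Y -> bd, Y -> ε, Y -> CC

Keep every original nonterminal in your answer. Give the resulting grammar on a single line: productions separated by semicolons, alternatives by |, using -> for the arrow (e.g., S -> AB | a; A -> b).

Nullable set: {C, Y}.
S -> bYS: Y nullable, giving bS | bYS.
Drop C -> ε.
Drop Y -> ε.
Y -> CC: C, C nullable, giving C | CC.
Unchanged (no nullable symbols): S -> ba; C -> da; C -> dbd; Y -> bd.

S -> bS | ba | bYS; C -> da | dbd; Y -> C | CC | bd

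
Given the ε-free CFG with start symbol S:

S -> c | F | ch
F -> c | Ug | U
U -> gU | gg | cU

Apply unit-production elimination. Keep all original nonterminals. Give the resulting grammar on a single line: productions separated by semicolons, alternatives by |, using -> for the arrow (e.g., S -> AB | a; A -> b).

Unit productions: F->U, S->F.
Unit pairs (A ⇒* B via units): (F,U), (S,F), (S,U).
S: inherits non-unit rules of {F, S, U} → Ug | c | cU | ch | gU | gg.
F: inherits non-unit rules of {F, U} → Ug | c | cU | gU | gg.
U: inherits non-unit rules of {U} → cU | gU | gg.

S -> c | Ug | cU | ch | gU | gg; F -> c | Ug | cU | gU | gg; U -> cU | gU | gg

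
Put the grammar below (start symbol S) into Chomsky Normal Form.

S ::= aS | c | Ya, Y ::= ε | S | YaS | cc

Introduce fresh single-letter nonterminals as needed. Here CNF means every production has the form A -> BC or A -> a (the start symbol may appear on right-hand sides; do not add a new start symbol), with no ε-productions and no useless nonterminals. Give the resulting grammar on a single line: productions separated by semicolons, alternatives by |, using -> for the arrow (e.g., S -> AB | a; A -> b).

S -> a | c | AS | YA; A -> a; B -> c; C -> AS; Y -> a | c | AS | BB | YA | YC

Nullable: {Y}; after ε-elimination: S -> a | c | Ya | aS; Y -> S | aS | cc | YaS.
After unit-elimination: S -> a | c | Ya | aS; Y -> a | c | Ya | aS | cc | YaS.
TERM: introduce A -> a, B -> c and substitute in every rule of length ≥2.
BIN: Y -> YAS becomes Y -> YC, C -> AS.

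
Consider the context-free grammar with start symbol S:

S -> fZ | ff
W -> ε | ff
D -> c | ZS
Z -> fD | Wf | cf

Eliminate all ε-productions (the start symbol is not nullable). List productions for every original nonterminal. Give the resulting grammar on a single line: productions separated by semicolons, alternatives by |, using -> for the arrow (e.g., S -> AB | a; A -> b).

Nullable set: {W}.
Drop W -> ε.
Z -> Wf: W nullable, giving Wf | f.
Unchanged (no nullable symbols): S -> fZ; S -> ff; D -> ZS; D -> c; W -> ff; Z -> cf; Z -> fD.

S -> fZ | ff; D -> c | ZS; W -> ff; Z -> f | Wf | cf | fD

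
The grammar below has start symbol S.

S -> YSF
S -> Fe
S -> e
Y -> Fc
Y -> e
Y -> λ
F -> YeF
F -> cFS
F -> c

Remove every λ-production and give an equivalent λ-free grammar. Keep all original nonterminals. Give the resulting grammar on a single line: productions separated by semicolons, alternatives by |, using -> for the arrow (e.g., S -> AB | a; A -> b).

Nullable set: {Y}.
S -> YSF: Y nullable, giving SF | YSF.
F -> YeF: Y nullable, giving YeF | eF.
Drop Y -> λ.
Unchanged (no nullable symbols): S -> Fe; S -> e; F -> c; F -> cFS; Y -> Fc; Y -> e.

S -> e | Fe | SF | YSF; F -> c | eF | YeF | cFS; Y -> e | Fc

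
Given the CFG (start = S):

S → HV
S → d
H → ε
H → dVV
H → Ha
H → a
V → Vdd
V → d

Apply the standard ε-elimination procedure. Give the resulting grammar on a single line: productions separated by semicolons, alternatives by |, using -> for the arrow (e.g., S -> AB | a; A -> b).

S -> V | d | HV; H -> a | Ha | dVV; V -> d | Vdd

Nullable set: {H}.
S -> HV: H nullable, giving HV | V.
Drop H -> ε.
H -> Ha: H nullable, giving Ha | a.
Unchanged (no nullable symbols): S -> d; H -> a; H -> dVV; V -> Vdd; V -> d.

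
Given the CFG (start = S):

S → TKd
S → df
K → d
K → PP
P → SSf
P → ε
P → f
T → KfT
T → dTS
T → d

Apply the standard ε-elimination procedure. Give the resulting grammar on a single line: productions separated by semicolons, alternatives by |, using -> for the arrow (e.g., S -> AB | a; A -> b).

Nullable set: {K, P}.
S -> TKd: K nullable, giving TKd | Td.
K -> PP: P, P nullable, giving P | PP.
Drop P -> ε.
T -> KfT: K nullable, giving KfT | fT.
Unchanged (no nullable symbols): S -> df; K -> d; P -> SSf; P -> f; T -> d; T -> dTS.

S -> Td | df | TKd; K -> P | d | PP; P -> f | SSf; T -> d | fT | KfT | dTS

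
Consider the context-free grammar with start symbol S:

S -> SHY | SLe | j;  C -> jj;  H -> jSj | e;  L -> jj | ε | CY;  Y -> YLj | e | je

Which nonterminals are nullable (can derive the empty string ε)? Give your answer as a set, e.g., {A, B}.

Directly nullable (have an ε-rule): {L}.
Not nullable: C, H, S, Y — each has a terminal in every rule's right-hand side or depends on a non-nullable symbol.

{L}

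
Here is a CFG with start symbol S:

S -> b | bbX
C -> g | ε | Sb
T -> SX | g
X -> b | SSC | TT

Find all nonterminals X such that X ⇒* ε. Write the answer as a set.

{C}

Directly nullable (have an ε-rule): {C}.
Not nullable: S, T, X — each has a terminal in every rule's right-hand side or depends on a non-nullable symbol.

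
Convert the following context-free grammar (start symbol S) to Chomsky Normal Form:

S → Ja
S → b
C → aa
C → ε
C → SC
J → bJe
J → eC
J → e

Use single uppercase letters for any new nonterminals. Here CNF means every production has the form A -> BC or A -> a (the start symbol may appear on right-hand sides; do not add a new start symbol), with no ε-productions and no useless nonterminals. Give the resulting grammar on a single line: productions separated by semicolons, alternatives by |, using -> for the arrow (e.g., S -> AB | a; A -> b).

Nullable: {C}; after ε-elimination: S -> b | Ja; C -> S | SC | aa; J -> e | eC | bJe.
After unit-elimination: S -> b | Ja; C -> b | Ja | SC | aa; J -> e | eC | bJe.
TERM: introduce A -> a, B -> b, D -> e and substitute in every rule of length ≥2.
BIN: J -> BJD becomes J -> BE, E -> JD.

S -> b | JA; A -> a; B -> b; C -> b | AA | JA | SC; D -> e; E -> JD; J -> e | BE | DC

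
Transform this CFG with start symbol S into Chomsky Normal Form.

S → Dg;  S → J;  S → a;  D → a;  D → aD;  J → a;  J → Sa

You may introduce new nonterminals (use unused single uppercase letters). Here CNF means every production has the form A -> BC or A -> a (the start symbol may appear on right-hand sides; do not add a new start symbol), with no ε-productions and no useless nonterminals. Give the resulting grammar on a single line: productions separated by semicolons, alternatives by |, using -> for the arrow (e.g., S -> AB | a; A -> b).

S -> a | DB | SA; A -> a; B -> g; D -> a | AD

No ε-productions.
After unit-elimination: S -> a | Dg | Sa; D -> a | aD; J -> a | Sa.
TERM: introduce A -> a, B -> g and substitute in every rule of length ≥2.
Drop unreachable/unproductive: J.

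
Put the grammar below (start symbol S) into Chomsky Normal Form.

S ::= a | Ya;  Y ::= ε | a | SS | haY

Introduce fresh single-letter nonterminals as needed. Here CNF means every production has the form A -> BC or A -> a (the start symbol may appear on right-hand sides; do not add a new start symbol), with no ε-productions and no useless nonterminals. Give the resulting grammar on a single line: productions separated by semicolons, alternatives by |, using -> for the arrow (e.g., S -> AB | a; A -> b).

S -> a | YA; A -> a; B -> h; C -> AY; Y -> a | BA | BC | SS

Nullable: {Y}; after ε-elimination: S -> a | Ya; Y -> a | SS | ha | haY.
No unit productions to eliminate.
TERM: introduce A -> a, B -> h and substitute in every rule of length ≥2.
BIN: Y -> BAY becomes Y -> BC, C -> AY.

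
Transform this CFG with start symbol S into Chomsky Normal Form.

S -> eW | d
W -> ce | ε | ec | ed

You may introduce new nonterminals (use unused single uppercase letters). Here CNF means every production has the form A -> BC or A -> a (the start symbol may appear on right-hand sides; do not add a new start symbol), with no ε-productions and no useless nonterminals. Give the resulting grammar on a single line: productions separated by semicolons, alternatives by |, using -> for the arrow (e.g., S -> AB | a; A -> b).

Nullable: {W}; after ε-elimination: S -> d | e | eW; W -> ce | ec | ed.
No unit productions to eliminate.
TERM: introduce B -> c, C -> d, A -> e and substitute in every rule of length ≥2.

S -> d | e | AW; A -> e; B -> c; C -> d; W -> AB | AC | BA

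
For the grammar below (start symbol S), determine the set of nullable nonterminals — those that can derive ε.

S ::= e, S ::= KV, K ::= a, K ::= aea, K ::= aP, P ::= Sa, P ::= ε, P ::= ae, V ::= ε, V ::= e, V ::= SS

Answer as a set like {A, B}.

Directly nullable (have an ε-rule): {P, V}.
Not nullable: K, S — each has a terminal in every rule's right-hand side or depends on a non-nullable symbol.

{P, V}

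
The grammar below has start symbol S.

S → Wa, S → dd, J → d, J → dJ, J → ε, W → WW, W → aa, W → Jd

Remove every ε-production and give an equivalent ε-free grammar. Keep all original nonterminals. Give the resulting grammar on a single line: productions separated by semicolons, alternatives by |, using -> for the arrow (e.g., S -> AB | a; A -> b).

Nullable set: {J}.
Drop J -> ε.
J -> dJ: J nullable, giving d | dJ.
W -> Jd: J nullable, giving Jd | d.
Unchanged (no nullable symbols): S -> Wa; S -> dd; J -> d; W -> WW; W -> aa.

S -> Wa | dd; J -> d | dJ; W -> d | Jd | WW | aa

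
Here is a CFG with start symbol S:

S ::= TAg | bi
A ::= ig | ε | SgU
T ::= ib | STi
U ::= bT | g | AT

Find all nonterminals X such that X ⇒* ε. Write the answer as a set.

{A}

Directly nullable (have an ε-rule): {A}.
Not nullable: S, T, U — each has a terminal in every rule's right-hand side or depends on a non-nullable symbol.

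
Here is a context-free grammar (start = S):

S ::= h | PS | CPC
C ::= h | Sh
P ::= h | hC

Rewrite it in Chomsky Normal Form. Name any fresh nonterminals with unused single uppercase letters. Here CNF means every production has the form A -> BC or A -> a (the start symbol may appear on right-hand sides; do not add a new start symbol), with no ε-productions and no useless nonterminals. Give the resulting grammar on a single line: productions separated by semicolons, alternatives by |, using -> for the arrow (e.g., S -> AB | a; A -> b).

S -> h | CB | PS; A -> h; B -> PC; C -> h | SA; P -> h | AC

No ε-productions.
No unit productions to eliminate.
TERM: introduce A -> h and substitute in every rule of length ≥2.
BIN: S -> CPC becomes S -> CB, B -> PC.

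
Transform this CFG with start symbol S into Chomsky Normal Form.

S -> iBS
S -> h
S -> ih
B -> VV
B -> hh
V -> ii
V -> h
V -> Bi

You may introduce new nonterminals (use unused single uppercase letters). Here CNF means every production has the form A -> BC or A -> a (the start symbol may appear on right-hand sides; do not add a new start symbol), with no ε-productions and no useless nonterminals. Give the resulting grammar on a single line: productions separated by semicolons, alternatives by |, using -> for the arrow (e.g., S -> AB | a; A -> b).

S -> h | CA | CD; A -> h; B -> AA | VV; C -> i; D -> BS; V -> h | BC | CC

No ε-productions.
No unit productions to eliminate.
TERM: introduce A -> h, C -> i and substitute in every rule of length ≥2.
BIN: S -> CBS becomes S -> CD, D -> BS.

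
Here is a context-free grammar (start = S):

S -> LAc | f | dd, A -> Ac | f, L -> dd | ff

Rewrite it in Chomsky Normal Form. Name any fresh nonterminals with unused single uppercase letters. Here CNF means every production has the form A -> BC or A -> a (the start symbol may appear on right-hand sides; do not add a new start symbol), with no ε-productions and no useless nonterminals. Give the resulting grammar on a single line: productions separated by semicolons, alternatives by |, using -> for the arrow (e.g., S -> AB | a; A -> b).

No ε-productions.
No unit productions to eliminate.
TERM: introduce B -> c, C -> d, D -> f and substitute in every rule of length ≥2.
BIN: S -> LAB becomes S -> LE, E -> AB.

S -> f | CC | LE; A -> f | AB; B -> c; C -> d; D -> f; E -> AB; L -> CC | DD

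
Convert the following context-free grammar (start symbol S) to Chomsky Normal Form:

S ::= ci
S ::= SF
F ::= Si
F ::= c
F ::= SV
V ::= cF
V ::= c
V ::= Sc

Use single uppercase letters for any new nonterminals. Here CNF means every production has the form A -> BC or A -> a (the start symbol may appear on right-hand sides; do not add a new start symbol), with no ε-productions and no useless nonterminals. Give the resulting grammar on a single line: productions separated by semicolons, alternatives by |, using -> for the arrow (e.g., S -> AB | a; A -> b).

No ε-productions.
No unit productions to eliminate.
TERM: introduce B -> c, A -> i and substitute in every rule of length ≥2.

S -> BA | SF; A -> i; B -> c; F -> c | SA | SV; V -> c | BF | SB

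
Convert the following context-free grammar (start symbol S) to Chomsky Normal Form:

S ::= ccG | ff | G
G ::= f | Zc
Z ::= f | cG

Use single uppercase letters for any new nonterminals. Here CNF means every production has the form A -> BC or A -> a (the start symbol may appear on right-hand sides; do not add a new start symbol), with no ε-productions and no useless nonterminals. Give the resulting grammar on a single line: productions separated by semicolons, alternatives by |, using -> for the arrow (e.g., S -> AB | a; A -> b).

S -> f | AC | BB | ZA; A -> c; B -> f; C -> AG; G -> f | ZA; Z -> f | AG

No ε-productions.
After unit-elimination: S -> f | Zc | ff | ccG; G -> f | Zc; Z -> f | cG.
TERM: introduce A -> c, B -> f and substitute in every rule of length ≥2.
BIN: S -> AAG becomes S -> AC, C -> AG.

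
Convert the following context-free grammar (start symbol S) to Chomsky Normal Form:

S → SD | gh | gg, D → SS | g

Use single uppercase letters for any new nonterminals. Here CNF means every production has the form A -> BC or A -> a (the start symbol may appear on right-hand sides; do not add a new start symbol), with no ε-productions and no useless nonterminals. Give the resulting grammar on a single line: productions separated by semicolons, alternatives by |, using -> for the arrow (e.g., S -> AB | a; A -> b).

S -> AA | AB | SD; A -> g; B -> h; D -> g | SS

No ε-productions.
No unit productions to eliminate.
TERM: introduce A -> g, B -> h and substitute in every rule of length ≥2.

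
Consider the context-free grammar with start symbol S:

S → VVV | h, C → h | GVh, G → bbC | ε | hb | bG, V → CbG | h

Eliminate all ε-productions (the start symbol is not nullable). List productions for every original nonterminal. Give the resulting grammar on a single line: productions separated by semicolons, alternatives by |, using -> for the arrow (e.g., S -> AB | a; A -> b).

Nullable set: {G}.
C -> GVh: G nullable, giving GVh | Vh.
Drop G -> ε.
G -> bG: G nullable, giving b | bG.
V -> CbG: G nullable, giving Cb | CbG.
Unchanged (no nullable symbols): S -> VVV; S -> h; C -> h; G -> bbC; G -> hb; V -> h.

S -> h | VVV; C -> h | Vh | GVh; G -> b | bG | hb | bbC; V -> h | Cb | CbG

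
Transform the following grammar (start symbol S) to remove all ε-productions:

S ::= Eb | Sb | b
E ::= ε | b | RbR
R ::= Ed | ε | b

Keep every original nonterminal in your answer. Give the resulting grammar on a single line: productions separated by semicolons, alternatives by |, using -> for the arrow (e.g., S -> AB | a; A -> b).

Nullable set: {E, R}.
S -> Eb: E nullable, giving Eb | b.
Drop E -> ε.
E -> RbR: R, R nullable, giving Rb | RbR | b | bR.
Drop R -> ε.
R -> Ed: E nullable, giving Ed | d.
Unchanged (no nullable symbols): S -> Sb; S -> b; E -> b; R -> b.

S -> b | Eb | Sb; E -> b | Rb | bR | RbR; R -> b | d | Ed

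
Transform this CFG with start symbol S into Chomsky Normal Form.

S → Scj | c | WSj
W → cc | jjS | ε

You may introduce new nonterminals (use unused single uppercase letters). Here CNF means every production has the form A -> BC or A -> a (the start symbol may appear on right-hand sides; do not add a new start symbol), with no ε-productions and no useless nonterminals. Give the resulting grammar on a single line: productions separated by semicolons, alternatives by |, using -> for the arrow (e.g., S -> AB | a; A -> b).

Nullable: {W}; after ε-elimination: S -> c | Sj | Scj | WSj; W -> cc | jjS.
No unit productions to eliminate.
TERM: introduce A -> c, B -> j and substitute in every rule of length ≥2.
BIN: S -> SAB becomes S -> SC, C -> AB; S -> WSB becomes S -> WD, D -> SB; W -> BBS becomes W -> BE, E -> BS.

S -> c | SB | SC | WD; A -> c; B -> j; C -> AB; D -> SB; E -> BS; W -> AA | BE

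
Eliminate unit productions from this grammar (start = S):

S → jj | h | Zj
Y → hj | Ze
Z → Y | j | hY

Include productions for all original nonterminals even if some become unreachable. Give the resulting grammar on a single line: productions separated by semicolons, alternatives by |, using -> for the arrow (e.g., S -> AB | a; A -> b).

S -> h | Zj | jj; Y -> Ze | hj; Z -> j | Ze | hY | hj

Unit productions: Z->Y.
Unit pairs (A ⇒* B via units): (Z,Y).
S: inherits non-unit rules of {S} → Zj | h | jj.
Y: inherits non-unit rules of {Y} → Ze | hj.
Z: inherits non-unit rules of {Y, Z} → Ze | hY | hj | j.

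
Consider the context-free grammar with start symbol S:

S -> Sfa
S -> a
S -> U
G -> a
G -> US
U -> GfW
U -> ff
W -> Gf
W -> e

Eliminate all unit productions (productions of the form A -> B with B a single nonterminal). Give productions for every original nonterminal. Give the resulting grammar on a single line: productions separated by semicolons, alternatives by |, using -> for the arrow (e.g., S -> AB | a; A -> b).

Unit productions: S->U.
Unit pairs (A ⇒* B via units): (S,U).
S: inherits non-unit rules of {S, U} → GfW | Sfa | a | ff.
G: inherits non-unit rules of {G} → US | a.
U: inherits non-unit rules of {U} → GfW | ff.
W: inherits non-unit rules of {W} → Gf | e.

S -> a | ff | GfW | Sfa; G -> a | US; U -> ff | GfW; W -> e | Gf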